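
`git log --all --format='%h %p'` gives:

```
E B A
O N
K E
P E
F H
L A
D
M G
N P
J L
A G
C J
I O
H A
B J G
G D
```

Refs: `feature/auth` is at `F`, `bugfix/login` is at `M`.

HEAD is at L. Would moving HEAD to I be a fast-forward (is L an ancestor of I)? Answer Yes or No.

A fast-forward from L to I is possible iff L is an ancestor of I.
Ancestors of I: {A, B, D, E, G, I, J, L, N, O, P}.
L is among them, so fast-forward is possible.

Yes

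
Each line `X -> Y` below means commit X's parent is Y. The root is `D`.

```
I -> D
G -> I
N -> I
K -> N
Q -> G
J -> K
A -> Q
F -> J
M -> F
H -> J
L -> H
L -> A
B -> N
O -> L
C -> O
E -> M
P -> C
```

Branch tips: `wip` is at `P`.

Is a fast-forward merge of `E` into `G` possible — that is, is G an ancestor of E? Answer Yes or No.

A fast-forward from G to E is possible iff G is an ancestor of E.
Ancestors of E: {D, E, F, I, J, K, M, N}.
G is not among them, so fast-forward is not possible.

No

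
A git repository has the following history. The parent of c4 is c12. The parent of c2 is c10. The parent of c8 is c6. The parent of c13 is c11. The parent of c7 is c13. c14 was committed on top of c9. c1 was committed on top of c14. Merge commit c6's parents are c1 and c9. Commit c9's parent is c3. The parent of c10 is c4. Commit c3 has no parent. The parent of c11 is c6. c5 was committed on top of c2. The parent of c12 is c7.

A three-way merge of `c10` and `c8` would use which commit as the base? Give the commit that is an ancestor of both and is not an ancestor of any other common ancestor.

Ancestors of c10: {c1, c10, c11, c12, c13, c14, c3, c4, c6, c7, c9}.
Ancestors of c8: {c1, c14, c3, c6, c8, c9}.
Common ancestors: {c1, c14, c3, c6, c9}.
Among these, c6 is not an ancestor of any other common ancestor — it is the merge base.

c6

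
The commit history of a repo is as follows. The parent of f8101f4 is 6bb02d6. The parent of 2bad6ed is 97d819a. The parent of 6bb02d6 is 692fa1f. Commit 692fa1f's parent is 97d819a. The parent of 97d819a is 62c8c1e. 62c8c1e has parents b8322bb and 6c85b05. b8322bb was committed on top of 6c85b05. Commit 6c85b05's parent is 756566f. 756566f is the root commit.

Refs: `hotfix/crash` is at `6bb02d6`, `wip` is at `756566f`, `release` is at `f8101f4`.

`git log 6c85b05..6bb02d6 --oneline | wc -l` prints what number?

Reachable from 6bb02d6: {62c8c1e, 692fa1f, 6bb02d6, 6c85b05, 756566f, 97d819a, b8322bb}.
Reachable from 6c85b05: {6c85b05, 756566f}.
In 6bb02d6's history but not 6c85b05's: {62c8c1e, 692fa1f, 6bb02d6, 97d819a, b8322bb} — 5 commits.

5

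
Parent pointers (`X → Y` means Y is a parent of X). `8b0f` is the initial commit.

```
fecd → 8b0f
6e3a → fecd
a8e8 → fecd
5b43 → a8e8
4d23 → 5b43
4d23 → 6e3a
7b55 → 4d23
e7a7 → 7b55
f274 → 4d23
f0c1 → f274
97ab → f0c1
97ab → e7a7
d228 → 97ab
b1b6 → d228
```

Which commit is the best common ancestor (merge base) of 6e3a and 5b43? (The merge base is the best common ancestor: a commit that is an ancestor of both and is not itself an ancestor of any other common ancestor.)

Ancestors of 6e3a: {6e3a, 8b0f, fecd}.
Ancestors of 5b43: {5b43, 8b0f, a8e8, fecd}.
Common ancestors: {8b0f, fecd}.
Among these, fecd is not an ancestor of any other common ancestor — it is the merge base.

fecd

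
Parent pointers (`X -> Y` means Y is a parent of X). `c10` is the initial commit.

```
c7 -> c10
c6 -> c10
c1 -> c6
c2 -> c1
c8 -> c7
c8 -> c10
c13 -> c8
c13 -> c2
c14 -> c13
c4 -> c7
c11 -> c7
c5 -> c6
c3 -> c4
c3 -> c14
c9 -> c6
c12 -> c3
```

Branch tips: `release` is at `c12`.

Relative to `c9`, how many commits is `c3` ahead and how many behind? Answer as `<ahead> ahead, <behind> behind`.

Reachable from c3: {c1, c10, c13, c14, c2, c3, c4, c6, c7, c8}.
Reachable from c9: {c10, c6, c9}.
Only in c3's history (ahead): {c1, c13, c14, c2, c3, c4, c7, c8} — 8.
Only in c9's history (behind): {c9} — 1.

8 ahead, 1 behind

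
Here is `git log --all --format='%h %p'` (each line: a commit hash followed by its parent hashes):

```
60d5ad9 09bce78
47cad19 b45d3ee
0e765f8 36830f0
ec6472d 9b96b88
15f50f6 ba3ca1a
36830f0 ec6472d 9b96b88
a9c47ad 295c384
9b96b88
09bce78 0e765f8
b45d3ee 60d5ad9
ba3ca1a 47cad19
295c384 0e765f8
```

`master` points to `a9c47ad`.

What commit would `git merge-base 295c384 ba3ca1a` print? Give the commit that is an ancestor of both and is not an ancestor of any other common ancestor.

0e765f8

Ancestors of 295c384: {0e765f8, 295c384, 36830f0, 9b96b88, ec6472d}.
Ancestors of ba3ca1a: {09bce78, 0e765f8, 36830f0, 47cad19, 60d5ad9, 9b96b88, b45d3ee, ba3ca1a, ec6472d}.
Common ancestors: {0e765f8, 36830f0, 9b96b88, ec6472d}.
Among these, 0e765f8 is not an ancestor of any other common ancestor — it is the merge base.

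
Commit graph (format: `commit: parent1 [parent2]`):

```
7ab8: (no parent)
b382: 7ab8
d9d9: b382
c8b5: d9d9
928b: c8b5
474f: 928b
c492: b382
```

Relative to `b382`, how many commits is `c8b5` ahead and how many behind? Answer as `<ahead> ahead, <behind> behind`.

2 ahead, 0 behind

Reachable from c8b5: {7ab8, b382, c8b5, d9d9}.
Reachable from b382: {7ab8, b382}.
Only in c8b5's history (ahead): {c8b5, d9d9} — 2.
Only in b382's history (behind): {} — 0.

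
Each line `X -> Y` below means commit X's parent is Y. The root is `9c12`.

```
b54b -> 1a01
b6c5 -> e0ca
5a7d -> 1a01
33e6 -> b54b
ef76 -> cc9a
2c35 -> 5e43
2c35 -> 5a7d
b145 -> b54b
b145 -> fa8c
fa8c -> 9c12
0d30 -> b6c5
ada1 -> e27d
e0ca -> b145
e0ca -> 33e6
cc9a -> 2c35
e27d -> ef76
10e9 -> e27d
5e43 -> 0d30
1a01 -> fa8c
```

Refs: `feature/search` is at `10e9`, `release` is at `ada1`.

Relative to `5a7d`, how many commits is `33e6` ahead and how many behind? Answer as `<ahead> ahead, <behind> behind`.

Reachable from 33e6: {1a01, 33e6, 9c12, b54b, fa8c}.
Reachable from 5a7d: {1a01, 5a7d, 9c12, fa8c}.
Only in 33e6's history (ahead): {33e6, b54b} — 2.
Only in 5a7d's history (behind): {5a7d} — 1.

2 ahead, 1 behind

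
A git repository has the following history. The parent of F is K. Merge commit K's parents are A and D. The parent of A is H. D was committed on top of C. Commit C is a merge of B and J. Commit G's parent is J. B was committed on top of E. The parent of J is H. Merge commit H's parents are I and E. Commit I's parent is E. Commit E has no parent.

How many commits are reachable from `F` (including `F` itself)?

Walking parent pointers from F: reachable set = {A, B, C, D, E, F, H, I, J, K}.
That is 10 commits.

10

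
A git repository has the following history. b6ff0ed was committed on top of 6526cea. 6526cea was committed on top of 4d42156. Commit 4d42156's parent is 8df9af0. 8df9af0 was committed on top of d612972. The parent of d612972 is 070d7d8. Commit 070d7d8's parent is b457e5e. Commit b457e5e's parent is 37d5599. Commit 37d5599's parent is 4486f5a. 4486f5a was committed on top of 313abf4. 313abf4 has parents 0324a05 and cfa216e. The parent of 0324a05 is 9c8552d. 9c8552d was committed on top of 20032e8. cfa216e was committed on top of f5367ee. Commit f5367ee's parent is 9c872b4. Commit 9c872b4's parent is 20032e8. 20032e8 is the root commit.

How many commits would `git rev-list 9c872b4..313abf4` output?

5

Reachable from 313abf4: {0324a05, 20032e8, 313abf4, 9c8552d, 9c872b4, cfa216e, f5367ee}.
Reachable from 9c872b4: {20032e8, 9c872b4}.
In 313abf4's history but not 9c872b4's: {0324a05, 313abf4, 9c8552d, cfa216e, f5367ee} — 5 commits.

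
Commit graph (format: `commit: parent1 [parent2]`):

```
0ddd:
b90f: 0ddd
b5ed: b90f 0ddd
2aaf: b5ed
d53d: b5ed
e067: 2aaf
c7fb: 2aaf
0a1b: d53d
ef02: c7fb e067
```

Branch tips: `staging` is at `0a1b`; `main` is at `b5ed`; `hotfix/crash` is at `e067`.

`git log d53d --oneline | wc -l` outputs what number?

4

Walking parent pointers from d53d: reachable set = {0ddd, b5ed, b90f, d53d}.
That is 4 commits.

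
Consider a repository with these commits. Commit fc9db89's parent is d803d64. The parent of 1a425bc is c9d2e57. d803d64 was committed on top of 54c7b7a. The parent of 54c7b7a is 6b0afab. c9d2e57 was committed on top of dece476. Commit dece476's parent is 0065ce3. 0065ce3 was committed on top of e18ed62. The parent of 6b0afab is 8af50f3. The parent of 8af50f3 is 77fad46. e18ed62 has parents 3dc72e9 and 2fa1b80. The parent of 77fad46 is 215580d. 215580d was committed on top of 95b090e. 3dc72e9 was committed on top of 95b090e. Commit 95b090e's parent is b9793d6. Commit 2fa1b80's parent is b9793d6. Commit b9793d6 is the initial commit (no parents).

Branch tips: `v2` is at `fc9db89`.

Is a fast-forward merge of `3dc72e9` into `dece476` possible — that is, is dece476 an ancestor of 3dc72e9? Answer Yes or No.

A fast-forward from dece476 to 3dc72e9 is possible iff dece476 is an ancestor of 3dc72e9.
Ancestors of 3dc72e9: {3dc72e9, 95b090e, b9793d6}.
dece476 is not among them, so fast-forward is not possible.

No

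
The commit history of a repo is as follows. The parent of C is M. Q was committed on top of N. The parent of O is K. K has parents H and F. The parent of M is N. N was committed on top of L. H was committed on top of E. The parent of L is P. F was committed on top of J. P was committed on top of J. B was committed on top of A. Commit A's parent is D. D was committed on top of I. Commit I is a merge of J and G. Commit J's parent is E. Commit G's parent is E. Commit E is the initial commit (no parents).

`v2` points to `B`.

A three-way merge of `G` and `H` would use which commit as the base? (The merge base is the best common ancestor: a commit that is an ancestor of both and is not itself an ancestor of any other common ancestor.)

Ancestors of G: {E, G}.
Ancestors of H: {E, H}.
Common ancestors: {E}.
The only common ancestor is E, so it is the merge base.

E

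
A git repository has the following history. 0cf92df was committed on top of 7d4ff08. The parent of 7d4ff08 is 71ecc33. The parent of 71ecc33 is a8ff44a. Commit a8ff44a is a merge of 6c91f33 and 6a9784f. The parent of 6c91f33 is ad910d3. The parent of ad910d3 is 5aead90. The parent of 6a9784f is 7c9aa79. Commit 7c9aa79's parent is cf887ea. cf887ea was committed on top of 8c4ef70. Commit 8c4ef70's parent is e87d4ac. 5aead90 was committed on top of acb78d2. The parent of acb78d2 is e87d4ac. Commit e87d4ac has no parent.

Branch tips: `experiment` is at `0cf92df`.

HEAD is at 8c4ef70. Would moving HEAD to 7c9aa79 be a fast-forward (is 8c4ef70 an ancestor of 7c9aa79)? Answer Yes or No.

A fast-forward from 8c4ef70 to 7c9aa79 is possible iff 8c4ef70 is an ancestor of 7c9aa79.
Ancestors of 7c9aa79: {7c9aa79, 8c4ef70, cf887ea, e87d4ac}.
8c4ef70 is among them, so fast-forward is possible.

Yes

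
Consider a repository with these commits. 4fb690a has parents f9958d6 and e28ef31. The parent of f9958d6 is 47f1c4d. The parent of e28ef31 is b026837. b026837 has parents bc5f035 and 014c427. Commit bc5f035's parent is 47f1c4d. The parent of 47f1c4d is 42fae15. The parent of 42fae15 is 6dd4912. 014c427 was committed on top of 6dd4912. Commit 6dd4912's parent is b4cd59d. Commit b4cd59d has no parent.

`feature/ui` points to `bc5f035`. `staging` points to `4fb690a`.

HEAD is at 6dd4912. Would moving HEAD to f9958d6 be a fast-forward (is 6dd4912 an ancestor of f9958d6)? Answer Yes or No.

Yes

A fast-forward from 6dd4912 to f9958d6 is possible iff 6dd4912 is an ancestor of f9958d6.
Ancestors of f9958d6: {42fae15, 47f1c4d, 6dd4912, b4cd59d, f9958d6}.
6dd4912 is among them, so fast-forward is possible.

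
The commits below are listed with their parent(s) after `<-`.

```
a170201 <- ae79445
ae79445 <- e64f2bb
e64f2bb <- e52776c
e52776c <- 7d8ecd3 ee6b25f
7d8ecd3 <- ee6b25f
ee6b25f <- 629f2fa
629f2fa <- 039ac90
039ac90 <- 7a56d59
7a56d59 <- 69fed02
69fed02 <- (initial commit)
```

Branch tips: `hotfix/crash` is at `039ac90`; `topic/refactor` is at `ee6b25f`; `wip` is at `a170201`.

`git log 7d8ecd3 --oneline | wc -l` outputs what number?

Walking parent pointers from 7d8ecd3: reachable set = {039ac90, 629f2fa, 69fed02, 7a56d59, 7d8ecd3, ee6b25f}.
That is 6 commits.

6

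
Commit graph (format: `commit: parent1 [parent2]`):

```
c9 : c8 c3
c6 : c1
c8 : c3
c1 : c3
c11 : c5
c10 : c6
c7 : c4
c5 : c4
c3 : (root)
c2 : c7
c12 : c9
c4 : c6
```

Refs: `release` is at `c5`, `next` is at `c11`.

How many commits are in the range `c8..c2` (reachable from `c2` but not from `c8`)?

Reachable from c2: {c1, c2, c3, c4, c6, c7}.
Reachable from c8: {c3, c8}.
In c2's history but not c8's: {c1, c2, c4, c6, c7} — 5 commits.

5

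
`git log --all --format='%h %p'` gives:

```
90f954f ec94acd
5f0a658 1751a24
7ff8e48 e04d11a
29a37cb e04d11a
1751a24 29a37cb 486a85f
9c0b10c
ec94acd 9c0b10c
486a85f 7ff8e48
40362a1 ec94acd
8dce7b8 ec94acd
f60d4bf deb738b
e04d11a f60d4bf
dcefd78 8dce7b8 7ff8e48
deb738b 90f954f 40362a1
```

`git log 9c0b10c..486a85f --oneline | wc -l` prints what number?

Reachable from 486a85f: {40362a1, 486a85f, 7ff8e48, 90f954f, 9c0b10c, deb738b, e04d11a, ec94acd, f60d4bf}.
Reachable from 9c0b10c: {9c0b10c}.
In 486a85f's history but not 9c0b10c's: {40362a1, 486a85f, 7ff8e48, 90f954f, deb738b, e04d11a, ec94acd, f60d4bf} — 8 commits.

8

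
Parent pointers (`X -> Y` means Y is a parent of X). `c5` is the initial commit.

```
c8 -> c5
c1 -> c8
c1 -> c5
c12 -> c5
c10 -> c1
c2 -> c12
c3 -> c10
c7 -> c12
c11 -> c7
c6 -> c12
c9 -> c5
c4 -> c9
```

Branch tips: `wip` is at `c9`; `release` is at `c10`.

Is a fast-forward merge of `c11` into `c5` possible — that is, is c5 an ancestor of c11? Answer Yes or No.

A fast-forward from c5 to c11 is possible iff c5 is an ancestor of c11.
Ancestors of c11: {c11, c12, c5, c7}.
c5 is among them, so fast-forward is possible.

Yes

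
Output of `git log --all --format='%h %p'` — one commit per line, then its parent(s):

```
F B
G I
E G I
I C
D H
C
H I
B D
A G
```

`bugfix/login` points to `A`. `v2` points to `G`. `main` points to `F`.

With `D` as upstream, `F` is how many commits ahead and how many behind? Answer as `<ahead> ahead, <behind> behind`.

2 ahead, 0 behind

Reachable from F: {B, C, D, F, H, I}.
Reachable from D: {C, D, H, I}.
Only in F's history (ahead): {B, F} — 2.
Only in D's history (behind): {} — 0.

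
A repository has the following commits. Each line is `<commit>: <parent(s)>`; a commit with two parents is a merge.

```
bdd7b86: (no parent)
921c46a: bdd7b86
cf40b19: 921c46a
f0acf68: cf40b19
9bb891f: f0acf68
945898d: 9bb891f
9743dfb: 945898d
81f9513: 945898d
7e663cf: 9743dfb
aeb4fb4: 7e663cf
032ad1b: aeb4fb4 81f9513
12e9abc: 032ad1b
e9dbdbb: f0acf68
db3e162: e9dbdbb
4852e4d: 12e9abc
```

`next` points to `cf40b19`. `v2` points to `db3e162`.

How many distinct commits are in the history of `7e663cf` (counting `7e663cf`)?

8

Walking parent pointers from 7e663cf: reachable set = {7e663cf, 921c46a, 945898d, 9743dfb, 9bb891f, bdd7b86, cf40b19, f0acf68}.
That is 8 commits.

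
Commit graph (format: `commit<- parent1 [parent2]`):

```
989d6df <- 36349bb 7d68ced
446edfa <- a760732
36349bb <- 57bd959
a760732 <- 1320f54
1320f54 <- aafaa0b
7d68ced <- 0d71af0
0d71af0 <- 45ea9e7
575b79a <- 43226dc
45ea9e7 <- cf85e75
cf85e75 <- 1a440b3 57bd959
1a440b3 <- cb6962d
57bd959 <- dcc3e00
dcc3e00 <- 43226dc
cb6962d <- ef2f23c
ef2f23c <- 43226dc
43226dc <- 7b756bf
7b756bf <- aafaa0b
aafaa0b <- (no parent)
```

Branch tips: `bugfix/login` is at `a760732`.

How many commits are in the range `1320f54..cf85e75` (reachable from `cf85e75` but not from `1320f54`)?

8

Reachable from cf85e75: {1a440b3, 43226dc, 57bd959, 7b756bf, aafaa0b, cb6962d, cf85e75, dcc3e00, ef2f23c}.
Reachable from 1320f54: {1320f54, aafaa0b}.
In cf85e75's history but not 1320f54's: {1a440b3, 43226dc, 57bd959, 7b756bf, cb6962d, cf85e75, dcc3e00, ef2f23c} — 8 commits.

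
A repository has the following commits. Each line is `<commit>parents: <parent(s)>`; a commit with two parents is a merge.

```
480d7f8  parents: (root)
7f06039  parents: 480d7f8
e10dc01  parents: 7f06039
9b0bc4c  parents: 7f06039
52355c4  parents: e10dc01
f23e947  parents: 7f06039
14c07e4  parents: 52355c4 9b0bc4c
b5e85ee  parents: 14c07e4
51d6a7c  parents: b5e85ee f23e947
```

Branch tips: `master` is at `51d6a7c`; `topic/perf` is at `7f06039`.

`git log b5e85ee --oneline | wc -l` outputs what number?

Walking parent pointers from b5e85ee: reachable set = {14c07e4, 480d7f8, 52355c4, 7f06039, 9b0bc4c, b5e85ee, e10dc01}.
That is 7 commits.

7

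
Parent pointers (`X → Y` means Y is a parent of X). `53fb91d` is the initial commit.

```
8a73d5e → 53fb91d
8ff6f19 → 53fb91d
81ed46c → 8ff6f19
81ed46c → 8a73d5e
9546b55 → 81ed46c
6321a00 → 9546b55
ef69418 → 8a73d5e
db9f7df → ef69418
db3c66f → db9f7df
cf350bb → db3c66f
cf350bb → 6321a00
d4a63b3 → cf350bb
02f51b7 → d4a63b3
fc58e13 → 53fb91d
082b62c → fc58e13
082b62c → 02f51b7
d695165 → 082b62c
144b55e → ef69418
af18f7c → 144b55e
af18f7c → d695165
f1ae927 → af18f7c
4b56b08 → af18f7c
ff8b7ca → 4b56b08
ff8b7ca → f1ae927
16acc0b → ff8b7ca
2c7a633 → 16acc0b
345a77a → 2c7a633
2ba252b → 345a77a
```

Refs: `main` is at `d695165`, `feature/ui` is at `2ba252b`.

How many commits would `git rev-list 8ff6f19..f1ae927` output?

16

Reachable from f1ae927: {02f51b7, 082b62c, 144b55e, 53fb91d, 6321a00, 81ed46c, 8a73d5e, 8ff6f19, 9546b55, af18f7c, cf350bb, d4a63b3, d695165, db3c66f, db9f7df, ef69418, f1ae927, fc58e13}.
Reachable from 8ff6f19: {53fb91d, 8ff6f19}.
In f1ae927's history but not 8ff6f19's: {02f51b7, 082b62c, 144b55e, 6321a00, 81ed46c, 8a73d5e, 9546b55, af18f7c, cf350bb, d4a63b3, d695165, db3c66f, db9f7df, ef69418, f1ae927, fc58e13} — 16 commits.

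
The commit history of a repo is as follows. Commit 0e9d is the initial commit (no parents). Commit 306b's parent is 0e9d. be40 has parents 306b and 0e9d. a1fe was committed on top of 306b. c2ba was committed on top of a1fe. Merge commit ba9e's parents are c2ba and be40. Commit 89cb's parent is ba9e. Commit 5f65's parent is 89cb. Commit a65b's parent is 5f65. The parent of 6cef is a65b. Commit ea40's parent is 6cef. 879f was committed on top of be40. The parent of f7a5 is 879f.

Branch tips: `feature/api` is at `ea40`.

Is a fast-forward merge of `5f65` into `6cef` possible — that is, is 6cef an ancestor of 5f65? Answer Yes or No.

No

A fast-forward from 6cef to 5f65 is possible iff 6cef is an ancestor of 5f65.
Ancestors of 5f65: {0e9d, 306b, 5f65, 89cb, a1fe, ba9e, be40, c2ba}.
6cef is not among them, so fast-forward is not possible.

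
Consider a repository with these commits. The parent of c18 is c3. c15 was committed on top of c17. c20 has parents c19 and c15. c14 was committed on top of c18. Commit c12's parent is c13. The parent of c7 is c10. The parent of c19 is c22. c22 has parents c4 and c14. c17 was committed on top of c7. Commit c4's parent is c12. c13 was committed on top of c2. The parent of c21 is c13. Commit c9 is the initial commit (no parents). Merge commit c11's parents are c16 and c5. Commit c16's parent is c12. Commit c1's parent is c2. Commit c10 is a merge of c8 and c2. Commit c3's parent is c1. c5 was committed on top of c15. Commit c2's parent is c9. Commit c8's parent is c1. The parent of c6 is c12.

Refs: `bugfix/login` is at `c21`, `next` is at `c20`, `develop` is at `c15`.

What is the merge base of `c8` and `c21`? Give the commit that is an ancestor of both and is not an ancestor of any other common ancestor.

c2

Ancestors of c8: {c1, c2, c8, c9}.
Ancestors of c21: {c13, c2, c21, c9}.
Common ancestors: {c2, c9}.
Among these, c2 is not an ancestor of any other common ancestor — it is the merge base.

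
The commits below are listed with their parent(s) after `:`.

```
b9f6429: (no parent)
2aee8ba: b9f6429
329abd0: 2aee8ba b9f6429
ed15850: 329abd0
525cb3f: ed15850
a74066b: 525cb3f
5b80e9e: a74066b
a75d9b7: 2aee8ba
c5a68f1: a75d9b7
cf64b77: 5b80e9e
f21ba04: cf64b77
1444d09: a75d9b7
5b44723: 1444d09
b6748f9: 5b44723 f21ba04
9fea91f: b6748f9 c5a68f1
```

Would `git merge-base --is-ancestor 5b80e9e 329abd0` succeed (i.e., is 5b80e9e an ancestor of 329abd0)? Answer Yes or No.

Ancestors of 329abd0: {2aee8ba, 329abd0, b9f6429}.
5b80e9e is not in that set, so it is not an ancestor of 329abd0.

No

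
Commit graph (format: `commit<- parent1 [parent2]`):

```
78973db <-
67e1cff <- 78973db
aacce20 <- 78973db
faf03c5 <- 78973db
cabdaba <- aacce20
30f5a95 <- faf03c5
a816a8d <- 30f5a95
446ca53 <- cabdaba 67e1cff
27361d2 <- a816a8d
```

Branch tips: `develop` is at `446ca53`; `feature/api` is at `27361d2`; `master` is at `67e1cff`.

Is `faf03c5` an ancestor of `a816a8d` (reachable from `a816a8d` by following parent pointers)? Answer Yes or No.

Ancestors of a816a8d (commits reachable by following parents): {30f5a95, 78973db, a816a8d, faf03c5}.
faf03c5 is in that set, so it is an ancestor of a816a8d.

Yes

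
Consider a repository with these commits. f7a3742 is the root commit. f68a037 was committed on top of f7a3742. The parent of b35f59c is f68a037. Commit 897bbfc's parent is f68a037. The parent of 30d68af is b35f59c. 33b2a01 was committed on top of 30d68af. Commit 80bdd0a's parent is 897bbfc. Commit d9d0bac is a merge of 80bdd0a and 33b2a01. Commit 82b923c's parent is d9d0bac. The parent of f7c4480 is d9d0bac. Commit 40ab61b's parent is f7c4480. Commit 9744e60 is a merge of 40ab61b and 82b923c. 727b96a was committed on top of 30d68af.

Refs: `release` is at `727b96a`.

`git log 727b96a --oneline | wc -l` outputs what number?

Walking parent pointers from 727b96a: reachable set = {30d68af, 727b96a, b35f59c, f68a037, f7a3742}.
That is 5 commits.

5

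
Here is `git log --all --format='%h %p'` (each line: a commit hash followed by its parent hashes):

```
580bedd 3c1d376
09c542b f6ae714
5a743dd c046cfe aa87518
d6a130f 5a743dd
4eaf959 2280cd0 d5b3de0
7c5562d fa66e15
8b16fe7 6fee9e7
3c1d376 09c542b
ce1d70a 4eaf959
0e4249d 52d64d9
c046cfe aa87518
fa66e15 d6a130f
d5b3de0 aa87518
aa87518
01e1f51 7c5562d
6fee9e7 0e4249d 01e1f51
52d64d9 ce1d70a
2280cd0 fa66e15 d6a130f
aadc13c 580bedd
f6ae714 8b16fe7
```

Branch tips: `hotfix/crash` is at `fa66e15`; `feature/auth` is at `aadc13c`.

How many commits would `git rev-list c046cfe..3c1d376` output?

Reachable from 3c1d376: {01e1f51, 09c542b, 0e4249d, 2280cd0, 3c1d376, 4eaf959, 52d64d9, 5a743dd, 6fee9e7, 7c5562d, 8b16fe7, aa87518, c046cfe, ce1d70a, d5b3de0, d6a130f, f6ae714, fa66e15}.
Reachable from c046cfe: {aa87518, c046cfe}.
In 3c1d376's history but not c046cfe's: {01e1f51, 09c542b, 0e4249d, 2280cd0, 3c1d376, 4eaf959, 52d64d9, 5a743dd, 6fee9e7, 7c5562d, 8b16fe7, ce1d70a, d5b3de0, d6a130f, f6ae714, fa66e15} — 16 commits.

16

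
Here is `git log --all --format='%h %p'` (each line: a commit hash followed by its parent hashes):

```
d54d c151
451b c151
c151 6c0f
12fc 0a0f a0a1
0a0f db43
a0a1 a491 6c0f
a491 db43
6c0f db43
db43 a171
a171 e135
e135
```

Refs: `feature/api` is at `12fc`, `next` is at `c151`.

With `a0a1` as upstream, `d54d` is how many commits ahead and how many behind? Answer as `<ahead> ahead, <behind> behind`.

Reachable from d54d: {6c0f, a171, c151, d54d, db43, e135}.
Reachable from a0a1: {6c0f, a0a1, a171, a491, db43, e135}.
Only in d54d's history (ahead): {c151, d54d} — 2.
Only in a0a1's history (behind): {a0a1, a491} — 2.

2 ahead, 2 behind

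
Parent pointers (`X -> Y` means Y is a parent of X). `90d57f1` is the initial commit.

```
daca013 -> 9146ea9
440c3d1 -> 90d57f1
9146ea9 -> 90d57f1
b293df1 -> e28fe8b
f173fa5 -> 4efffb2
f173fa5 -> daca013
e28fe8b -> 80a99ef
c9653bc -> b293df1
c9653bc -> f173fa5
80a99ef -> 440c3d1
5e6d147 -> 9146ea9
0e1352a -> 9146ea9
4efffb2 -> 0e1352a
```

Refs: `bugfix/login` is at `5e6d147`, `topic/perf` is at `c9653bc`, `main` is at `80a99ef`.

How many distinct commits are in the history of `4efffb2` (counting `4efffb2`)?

4

Walking parent pointers from 4efffb2: reachable set = {0e1352a, 4efffb2, 90d57f1, 9146ea9}.
That is 4 commits.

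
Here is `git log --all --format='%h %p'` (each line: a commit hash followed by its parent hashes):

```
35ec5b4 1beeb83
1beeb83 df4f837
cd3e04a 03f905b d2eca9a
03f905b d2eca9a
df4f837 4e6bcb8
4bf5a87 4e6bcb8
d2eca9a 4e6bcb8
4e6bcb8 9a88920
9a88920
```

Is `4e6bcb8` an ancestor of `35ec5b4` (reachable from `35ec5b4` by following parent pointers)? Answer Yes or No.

Ancestors of 35ec5b4 (commits reachable by following parents): {1beeb83, 35ec5b4, 4e6bcb8, 9a88920, df4f837}.
4e6bcb8 is in that set, so it is an ancestor of 35ec5b4.

Yes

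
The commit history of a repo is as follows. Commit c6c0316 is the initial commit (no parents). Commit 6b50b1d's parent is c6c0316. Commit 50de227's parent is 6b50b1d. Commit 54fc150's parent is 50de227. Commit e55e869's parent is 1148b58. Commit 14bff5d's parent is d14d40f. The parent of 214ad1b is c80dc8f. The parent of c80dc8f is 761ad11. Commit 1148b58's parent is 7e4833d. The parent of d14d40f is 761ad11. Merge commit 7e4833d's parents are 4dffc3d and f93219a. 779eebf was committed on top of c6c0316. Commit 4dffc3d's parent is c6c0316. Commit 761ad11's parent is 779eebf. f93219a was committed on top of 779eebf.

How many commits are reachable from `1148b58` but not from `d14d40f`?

4

Reachable from 1148b58: {1148b58, 4dffc3d, 779eebf, 7e4833d, c6c0316, f93219a}.
Reachable from d14d40f: {761ad11, 779eebf, c6c0316, d14d40f}.
In 1148b58's history but not d14d40f's: {1148b58, 4dffc3d, 7e4833d, f93219a} — 4 commits.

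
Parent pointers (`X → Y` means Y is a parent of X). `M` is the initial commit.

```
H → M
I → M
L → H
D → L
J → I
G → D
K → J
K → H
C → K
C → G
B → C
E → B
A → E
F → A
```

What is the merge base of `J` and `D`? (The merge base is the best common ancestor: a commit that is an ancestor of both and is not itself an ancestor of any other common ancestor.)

M

Ancestors of J: {I, J, M}.
Ancestors of D: {D, H, L, M}.
Common ancestors: {M}.
The only common ancestor is M, so it is the merge base.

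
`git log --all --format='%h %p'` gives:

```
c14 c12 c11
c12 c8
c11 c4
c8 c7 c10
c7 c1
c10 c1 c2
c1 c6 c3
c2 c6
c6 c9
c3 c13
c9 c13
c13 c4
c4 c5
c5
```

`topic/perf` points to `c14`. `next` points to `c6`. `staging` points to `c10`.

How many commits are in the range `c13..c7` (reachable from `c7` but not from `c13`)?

5

Reachable from c7: {c1, c13, c3, c4, c5, c6, c7, c9}.
Reachable from c13: {c13, c4, c5}.
In c7's history but not c13's: {c1, c3, c6, c7, c9} — 5 commits.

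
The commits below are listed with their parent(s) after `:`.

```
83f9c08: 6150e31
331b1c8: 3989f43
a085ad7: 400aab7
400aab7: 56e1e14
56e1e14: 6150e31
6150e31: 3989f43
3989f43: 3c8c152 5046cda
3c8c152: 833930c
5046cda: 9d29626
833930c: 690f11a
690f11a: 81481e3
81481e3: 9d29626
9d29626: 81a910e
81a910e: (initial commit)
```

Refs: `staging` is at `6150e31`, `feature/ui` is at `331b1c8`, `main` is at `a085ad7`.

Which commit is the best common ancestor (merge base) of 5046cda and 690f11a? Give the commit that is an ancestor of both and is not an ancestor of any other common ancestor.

9d29626

Ancestors of 5046cda: {5046cda, 81a910e, 9d29626}.
Ancestors of 690f11a: {690f11a, 81481e3, 81a910e, 9d29626}.
Common ancestors: {81a910e, 9d29626}.
Among these, 9d29626 is not an ancestor of any other common ancestor — it is the merge base.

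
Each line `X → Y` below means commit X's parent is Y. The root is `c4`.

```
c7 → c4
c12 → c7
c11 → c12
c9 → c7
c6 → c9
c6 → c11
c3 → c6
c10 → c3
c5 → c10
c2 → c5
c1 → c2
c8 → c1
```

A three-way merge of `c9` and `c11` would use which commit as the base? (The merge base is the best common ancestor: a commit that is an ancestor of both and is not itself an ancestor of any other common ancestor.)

Ancestors of c9: {c4, c7, c9}.
Ancestors of c11: {c11, c12, c4, c7}.
Common ancestors: {c4, c7}.
Among these, c7 is not an ancestor of any other common ancestor — it is the merge base.

c7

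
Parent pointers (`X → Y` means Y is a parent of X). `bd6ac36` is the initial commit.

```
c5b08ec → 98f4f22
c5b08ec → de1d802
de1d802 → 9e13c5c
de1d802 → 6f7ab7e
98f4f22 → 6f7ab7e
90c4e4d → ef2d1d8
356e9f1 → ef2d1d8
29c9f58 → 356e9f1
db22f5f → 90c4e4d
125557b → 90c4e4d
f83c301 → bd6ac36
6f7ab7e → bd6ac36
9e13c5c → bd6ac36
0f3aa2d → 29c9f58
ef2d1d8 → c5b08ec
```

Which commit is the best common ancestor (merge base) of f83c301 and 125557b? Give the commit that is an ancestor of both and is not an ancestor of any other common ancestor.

bd6ac36

Ancestors of f83c301: {bd6ac36, f83c301}.
Ancestors of 125557b: {125557b, 6f7ab7e, 90c4e4d, 98f4f22, 9e13c5c, bd6ac36, c5b08ec, de1d802, ef2d1d8}.
Common ancestors: {bd6ac36}.
The only common ancestor is bd6ac36, so it is the merge base.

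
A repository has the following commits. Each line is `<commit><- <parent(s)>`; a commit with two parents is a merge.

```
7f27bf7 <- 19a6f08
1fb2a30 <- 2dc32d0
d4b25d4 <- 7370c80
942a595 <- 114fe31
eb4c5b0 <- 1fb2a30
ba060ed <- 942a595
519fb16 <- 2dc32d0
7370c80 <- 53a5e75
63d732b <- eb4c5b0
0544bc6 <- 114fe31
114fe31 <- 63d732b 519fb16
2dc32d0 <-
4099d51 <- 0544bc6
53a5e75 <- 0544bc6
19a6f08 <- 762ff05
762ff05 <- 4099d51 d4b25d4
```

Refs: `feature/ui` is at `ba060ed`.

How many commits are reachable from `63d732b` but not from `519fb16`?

3

Reachable from 63d732b: {1fb2a30, 2dc32d0, 63d732b, eb4c5b0}.
Reachable from 519fb16: {2dc32d0, 519fb16}.
In 63d732b's history but not 519fb16's: {1fb2a30, 63d732b, eb4c5b0} — 3 commits.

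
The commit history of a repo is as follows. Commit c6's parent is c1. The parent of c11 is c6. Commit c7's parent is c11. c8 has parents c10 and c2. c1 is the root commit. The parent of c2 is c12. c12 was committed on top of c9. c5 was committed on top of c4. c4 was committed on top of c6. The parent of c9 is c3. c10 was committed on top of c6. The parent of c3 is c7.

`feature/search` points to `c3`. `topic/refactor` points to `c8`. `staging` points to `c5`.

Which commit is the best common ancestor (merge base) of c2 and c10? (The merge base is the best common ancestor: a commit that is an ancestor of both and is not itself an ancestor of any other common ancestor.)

c6

Ancestors of c2: {c1, c11, c12, c2, c3, c6, c7, c9}.
Ancestors of c10: {c1, c10, c6}.
Common ancestors: {c1, c6}.
Among these, c6 is not an ancestor of any other common ancestor — it is the merge base.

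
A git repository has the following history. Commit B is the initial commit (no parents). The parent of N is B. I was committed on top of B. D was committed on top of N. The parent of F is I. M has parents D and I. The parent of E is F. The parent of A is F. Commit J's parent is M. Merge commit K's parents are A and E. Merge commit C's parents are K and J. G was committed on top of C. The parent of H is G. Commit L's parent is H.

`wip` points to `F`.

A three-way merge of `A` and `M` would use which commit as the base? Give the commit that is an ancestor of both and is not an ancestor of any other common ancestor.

I

Ancestors of A: {A, B, F, I}.
Ancestors of M: {B, D, I, M, N}.
Common ancestors: {B, I}.
Among these, I is not an ancestor of any other common ancestor — it is the merge base.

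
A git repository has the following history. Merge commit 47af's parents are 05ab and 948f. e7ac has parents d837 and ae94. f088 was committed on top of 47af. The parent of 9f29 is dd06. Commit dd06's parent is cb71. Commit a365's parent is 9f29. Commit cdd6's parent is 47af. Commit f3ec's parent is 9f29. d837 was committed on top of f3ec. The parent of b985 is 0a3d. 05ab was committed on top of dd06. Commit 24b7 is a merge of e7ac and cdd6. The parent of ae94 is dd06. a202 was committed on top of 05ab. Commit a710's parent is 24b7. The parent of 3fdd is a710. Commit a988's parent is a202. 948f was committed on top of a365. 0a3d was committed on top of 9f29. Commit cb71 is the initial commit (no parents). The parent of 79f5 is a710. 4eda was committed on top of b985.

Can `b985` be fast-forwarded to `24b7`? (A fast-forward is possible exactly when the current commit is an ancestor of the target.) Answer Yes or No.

No

A fast-forward from b985 to 24b7 is possible iff b985 is an ancestor of 24b7.
Ancestors of 24b7: {05ab, 24b7, 47af, 948f, 9f29, a365, ae94, cb71, cdd6, d837, dd06, e7ac, f3ec}.
b985 is not among them, so fast-forward is not possible.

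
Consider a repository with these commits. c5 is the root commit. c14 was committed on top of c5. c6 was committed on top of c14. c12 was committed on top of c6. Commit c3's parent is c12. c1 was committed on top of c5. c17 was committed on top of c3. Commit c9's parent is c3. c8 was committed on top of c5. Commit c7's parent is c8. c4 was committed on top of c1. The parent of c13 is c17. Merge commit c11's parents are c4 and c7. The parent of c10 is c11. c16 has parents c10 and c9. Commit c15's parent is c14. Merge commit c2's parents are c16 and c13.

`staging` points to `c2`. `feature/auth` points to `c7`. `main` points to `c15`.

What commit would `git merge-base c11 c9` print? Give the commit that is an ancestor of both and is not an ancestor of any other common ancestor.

c5

Ancestors of c11: {c1, c11, c4, c5, c7, c8}.
Ancestors of c9: {c12, c14, c3, c5, c6, c9}.
Common ancestors: {c5}.
The only common ancestor is c5, so it is the merge base.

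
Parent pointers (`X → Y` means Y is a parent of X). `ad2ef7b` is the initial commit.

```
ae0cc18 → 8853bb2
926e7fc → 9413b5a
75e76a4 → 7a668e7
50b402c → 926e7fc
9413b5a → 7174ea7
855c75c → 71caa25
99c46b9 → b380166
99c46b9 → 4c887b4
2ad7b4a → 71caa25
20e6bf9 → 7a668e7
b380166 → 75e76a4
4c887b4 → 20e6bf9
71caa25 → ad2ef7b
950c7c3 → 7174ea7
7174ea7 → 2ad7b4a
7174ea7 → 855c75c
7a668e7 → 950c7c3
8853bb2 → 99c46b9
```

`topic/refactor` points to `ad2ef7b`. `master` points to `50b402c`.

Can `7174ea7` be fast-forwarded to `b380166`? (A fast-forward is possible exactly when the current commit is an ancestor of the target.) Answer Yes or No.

Yes

A fast-forward from 7174ea7 to b380166 is possible iff 7174ea7 is an ancestor of b380166.
Ancestors of b380166: {2ad7b4a, 7174ea7, 71caa25, 75e76a4, 7a668e7, 855c75c, 950c7c3, ad2ef7b, b380166}.
7174ea7 is among them, so fast-forward is possible.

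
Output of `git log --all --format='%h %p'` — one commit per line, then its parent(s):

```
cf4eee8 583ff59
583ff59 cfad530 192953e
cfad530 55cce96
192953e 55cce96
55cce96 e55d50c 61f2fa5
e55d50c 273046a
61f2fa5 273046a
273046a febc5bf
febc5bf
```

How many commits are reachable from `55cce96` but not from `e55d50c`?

Reachable from 55cce96: {273046a, 55cce96, 61f2fa5, e55d50c, febc5bf}.
Reachable from e55d50c: {273046a, e55d50c, febc5bf}.
In 55cce96's history but not e55d50c's: {55cce96, 61f2fa5} — 2 commits.

2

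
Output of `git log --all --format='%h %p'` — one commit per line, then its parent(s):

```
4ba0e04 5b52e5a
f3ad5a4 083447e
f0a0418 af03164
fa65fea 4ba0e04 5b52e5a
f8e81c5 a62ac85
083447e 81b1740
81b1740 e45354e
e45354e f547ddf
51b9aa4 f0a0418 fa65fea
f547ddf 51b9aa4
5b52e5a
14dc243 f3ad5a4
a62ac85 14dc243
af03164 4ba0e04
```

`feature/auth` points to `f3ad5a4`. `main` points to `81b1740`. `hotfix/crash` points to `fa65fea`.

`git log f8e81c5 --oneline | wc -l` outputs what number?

Walking parent pointers from f8e81c5: reachable set = {083447e, 14dc243, 4ba0e04, 51b9aa4, 5b52e5a, 81b1740, a62ac85, af03164, e45354e, f0a0418, f3ad5a4, f547ddf, f8e81c5, fa65fea}.
That is 14 commits.

14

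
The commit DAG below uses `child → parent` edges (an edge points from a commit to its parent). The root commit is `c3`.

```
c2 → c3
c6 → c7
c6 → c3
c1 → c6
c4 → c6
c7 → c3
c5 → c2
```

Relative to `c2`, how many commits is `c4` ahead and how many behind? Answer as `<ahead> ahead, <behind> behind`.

3 ahead, 1 behind

Reachable from c4: {c3, c4, c6, c7}.
Reachable from c2: {c2, c3}.
Only in c4's history (ahead): {c4, c6, c7} — 3.
Only in c2's history (behind): {c2} — 1.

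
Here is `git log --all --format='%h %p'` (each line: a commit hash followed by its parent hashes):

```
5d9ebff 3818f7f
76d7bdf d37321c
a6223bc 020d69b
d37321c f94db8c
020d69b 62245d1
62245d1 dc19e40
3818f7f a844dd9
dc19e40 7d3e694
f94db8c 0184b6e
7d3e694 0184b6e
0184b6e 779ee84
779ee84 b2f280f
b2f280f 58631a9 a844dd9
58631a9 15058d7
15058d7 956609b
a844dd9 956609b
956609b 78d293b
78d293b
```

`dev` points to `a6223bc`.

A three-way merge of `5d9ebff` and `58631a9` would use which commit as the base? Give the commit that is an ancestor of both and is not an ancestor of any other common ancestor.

956609b

Ancestors of 5d9ebff: {3818f7f, 5d9ebff, 78d293b, 956609b, a844dd9}.
Ancestors of 58631a9: {15058d7, 58631a9, 78d293b, 956609b}.
Common ancestors: {78d293b, 956609b}.
Among these, 956609b is not an ancestor of any other common ancestor — it is the merge base.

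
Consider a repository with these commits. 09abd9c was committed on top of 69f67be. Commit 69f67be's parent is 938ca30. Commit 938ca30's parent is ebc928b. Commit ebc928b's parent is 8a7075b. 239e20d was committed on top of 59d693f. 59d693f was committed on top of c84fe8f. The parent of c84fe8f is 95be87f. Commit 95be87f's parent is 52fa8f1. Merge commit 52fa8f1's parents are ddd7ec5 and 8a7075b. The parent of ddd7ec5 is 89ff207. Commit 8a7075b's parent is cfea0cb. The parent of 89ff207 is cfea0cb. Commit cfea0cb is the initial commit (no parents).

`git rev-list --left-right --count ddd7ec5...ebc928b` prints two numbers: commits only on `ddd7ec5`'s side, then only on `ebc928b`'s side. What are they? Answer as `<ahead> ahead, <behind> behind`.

Reachable from ddd7ec5: {89ff207, cfea0cb, ddd7ec5}.
Reachable from ebc928b: {8a7075b, cfea0cb, ebc928b}.
Only in ddd7ec5's history (ahead): {89ff207, ddd7ec5} — 2.
Only in ebc928b's history (behind): {8a7075b, ebc928b} — 2.

2 ahead, 2 behind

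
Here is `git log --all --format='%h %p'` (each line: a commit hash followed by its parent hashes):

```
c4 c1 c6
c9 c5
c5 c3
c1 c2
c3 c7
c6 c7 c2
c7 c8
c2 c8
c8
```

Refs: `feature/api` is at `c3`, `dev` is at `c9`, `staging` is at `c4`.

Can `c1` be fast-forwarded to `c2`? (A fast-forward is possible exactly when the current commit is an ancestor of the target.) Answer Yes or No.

A fast-forward from c1 to c2 is possible iff c1 is an ancestor of c2.
Ancestors of c2: {c2, c8}.
c1 is not among them, so fast-forward is not possible.

No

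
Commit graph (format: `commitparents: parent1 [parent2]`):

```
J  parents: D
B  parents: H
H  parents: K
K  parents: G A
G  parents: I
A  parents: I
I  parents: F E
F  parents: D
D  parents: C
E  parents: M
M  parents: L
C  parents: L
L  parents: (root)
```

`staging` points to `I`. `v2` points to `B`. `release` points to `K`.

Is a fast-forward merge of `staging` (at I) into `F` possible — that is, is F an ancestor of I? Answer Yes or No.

A fast-forward from F to I is possible iff F is an ancestor of I.
Ancestors of I: {C, D, E, F, I, L, M}.
F is among them, so fast-forward is possible.

Yes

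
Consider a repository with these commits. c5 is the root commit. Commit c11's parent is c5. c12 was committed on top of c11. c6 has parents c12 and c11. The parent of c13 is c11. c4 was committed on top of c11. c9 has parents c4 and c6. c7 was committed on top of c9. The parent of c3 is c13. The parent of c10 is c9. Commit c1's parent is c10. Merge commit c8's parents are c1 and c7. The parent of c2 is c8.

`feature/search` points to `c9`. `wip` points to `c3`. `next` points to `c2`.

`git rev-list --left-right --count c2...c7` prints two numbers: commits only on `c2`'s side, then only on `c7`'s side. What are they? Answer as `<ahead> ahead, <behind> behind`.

Reachable from c2: {c1, c10, c11, c12, c2, c4, c5, c6, c7, c8, c9}.
Reachable from c7: {c11, c12, c4, c5, c6, c7, c9}.
Only in c2's history (ahead): {c1, c10, c2, c8} — 4.
Only in c7's history (behind): {} — 0.

4 ahead, 0 behind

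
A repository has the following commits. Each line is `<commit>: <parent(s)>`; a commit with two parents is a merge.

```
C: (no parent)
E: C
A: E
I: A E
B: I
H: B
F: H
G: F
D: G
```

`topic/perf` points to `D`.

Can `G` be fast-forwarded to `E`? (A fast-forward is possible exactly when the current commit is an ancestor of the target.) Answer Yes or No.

A fast-forward from G to E is possible iff G is an ancestor of E.
Ancestors of E: {C, E}.
G is not among them, so fast-forward is not possible.

No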